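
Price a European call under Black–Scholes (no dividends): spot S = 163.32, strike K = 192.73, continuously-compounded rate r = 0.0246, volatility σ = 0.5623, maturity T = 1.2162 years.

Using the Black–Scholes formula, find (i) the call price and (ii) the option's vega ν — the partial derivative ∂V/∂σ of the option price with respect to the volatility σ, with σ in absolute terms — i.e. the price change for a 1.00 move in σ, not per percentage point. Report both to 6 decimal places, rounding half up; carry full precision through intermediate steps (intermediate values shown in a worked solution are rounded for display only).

σ√T = 0.5623·√1.2162 = 0.620113
d₁ = (ln(S/K) + (r+σ²/2)T) / (σ√T) = (ln(163.32/192.73) + (0.0246+0.5623²/2)·1.2162) / 0.620113 = (-0.165579 + 0.222188) / 0.620113 = 0.091289
d₂ = d₁ − σ√T = 0.091289 − 0.620113 = -0.528823
e^{−rT} = e^{−0.0246·1.2162} = 0.970525
N(d₁) = 0.536369,  N(d₂) = 0.298464
Call price V = S·N(d₁) − K·e^{−rT}·N(d₂) = 87.599719 − 55.827448 = 31.772271
φ(d₁) = (1/√(2π))·e^{−d₁²/2} = 0.397283
ν = S·φ(d₁)·√T = 71.555380

price = 31.772271
ν = 71.555380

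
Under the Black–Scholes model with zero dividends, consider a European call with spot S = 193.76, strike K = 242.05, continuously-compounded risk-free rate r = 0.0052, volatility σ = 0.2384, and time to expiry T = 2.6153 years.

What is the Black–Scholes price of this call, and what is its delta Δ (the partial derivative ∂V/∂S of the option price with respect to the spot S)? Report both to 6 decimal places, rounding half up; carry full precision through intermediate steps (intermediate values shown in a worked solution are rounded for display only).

price = 15.207973
Δ = 0.363494

σ√T = 0.2384·√2.6153 = 0.385538
d₁ = (ln(S/K) + (r+σ²/2)T) / (σ√T) = (ln(193.76/242.05) + (0.0052+0.2384²/2)·2.6153) / 0.385538 = (-0.222524 + 0.087919) / 0.385538 = -0.349135
d₂ = d₁ − σ√T = -0.349135 − 0.385538 = -0.734673
e^{−rT} = e^{−0.0052·2.6153} = 0.986492
N(d₁) = 0.363494,  N(d₂) = 0.231269
Call price V = S·N(d₁) − K·e^{−rT}·N(d₂) = 70.430592 − 55.222619 = 15.207973
Δ = N(d₁) = 0.363494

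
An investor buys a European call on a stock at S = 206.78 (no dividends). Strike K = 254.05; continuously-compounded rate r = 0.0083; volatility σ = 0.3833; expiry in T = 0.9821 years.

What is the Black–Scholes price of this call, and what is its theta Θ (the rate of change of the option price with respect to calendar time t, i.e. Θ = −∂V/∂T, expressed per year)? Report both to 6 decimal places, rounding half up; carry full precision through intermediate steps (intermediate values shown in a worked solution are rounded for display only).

price = 16.454191
Θ = -15.604105

σ√T = 0.3833·√0.9821 = 0.379854
d₁ = (ln(S/K) + (r+σ²/2)T) / (σ√T) = (ln(206.78/254.05) + (0.0083+0.3833²/2)·0.9821) / 0.379854 = (-0.205876 + 0.080296) / 0.379854 = -0.330600
d₂ = d₁ − σ√T = -0.330600 − 0.379854 = -0.710454
e^{−rT} = e^{−0.0083·0.9821} = 0.991882
N(d₁) = 0.370473,  N(d₂) = 0.238711
Call price V = S·N(d₁) − K·e^{−rT}·N(d₂) = 76.606474 − 60.152283 = 16.454191
φ(d₁) = (1/√(2π))·e^{−d₁²/2} = 0.377726
Θ = −S·φ(d₁)·σ/(2√T) − r·K·e^{−rT}·N(d₂) = −15.104841 − 0.499264 = -15.604105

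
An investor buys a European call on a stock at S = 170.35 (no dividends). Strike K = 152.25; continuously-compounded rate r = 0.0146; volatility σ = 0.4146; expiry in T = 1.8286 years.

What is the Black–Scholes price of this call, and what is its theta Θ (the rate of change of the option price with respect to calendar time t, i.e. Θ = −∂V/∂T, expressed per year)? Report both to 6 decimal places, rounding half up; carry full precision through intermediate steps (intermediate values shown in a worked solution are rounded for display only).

σ√T = 0.4146·√1.8286 = 0.560646
d₁ = (ln(S/K) + (r+σ²/2)T) / (σ√T) = (ln(170.35/152.25) + (0.0146+0.4146²/2)·1.8286) / 0.560646 = (0.112331 + 0.183859) / 0.560646 = 0.528303
d₂ = d₁ − σ√T = 0.528303 − 0.560646 = -0.032343
e^{−rT} = e^{−0.0146·1.8286} = 0.973656
N(d₁) = 0.701355,  N(d₂) = 0.487099
Call price V = S·N(d₁) − K·e^{−rT}·N(d₂) = 119.475884 − 72.207128 = 47.268756
φ(d₁) = (1/√(2π))·e^{−d₁²/2} = 0.346979
Θ = −S·φ(d₁)·σ/(2√T) − r·K·e^{−rT}·N(d₂) = −9.061197 − 1.054224 = -10.115421

price = 47.268756
Θ = -10.115421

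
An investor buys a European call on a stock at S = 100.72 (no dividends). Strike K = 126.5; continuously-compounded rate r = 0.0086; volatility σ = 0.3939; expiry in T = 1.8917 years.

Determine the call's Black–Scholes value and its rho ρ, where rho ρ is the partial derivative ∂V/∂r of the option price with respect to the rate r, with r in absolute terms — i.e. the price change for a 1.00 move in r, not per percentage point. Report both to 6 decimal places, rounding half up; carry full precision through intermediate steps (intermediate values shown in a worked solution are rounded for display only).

price = 13.929746
ρ = 59.834842

σ√T = 0.3939·√1.8917 = 0.541766
d₁ = (ln(S/K) + (r+σ²/2)T) / (σ√T) = (ln(100.72/126.5) + (0.0086+0.3939²/2)·1.8917) / 0.541766 = (-0.227898 + 0.163024) / 0.541766 = -0.119745
d₂ = d₁ − σ√T = -0.119745 − 0.541766 = -0.661512
e^{−rT} = e^{−0.0086·1.8917} = 0.983863
N(d₁) = 0.452343,  N(d₂) = 0.254142
Call price V = S·N(d₁) − K·e^{−rT}·N(d₂) = 45.559942 − 31.630196 = 13.929746
ρ = K·T·e^{−rT}·N(d₂) = 59.834842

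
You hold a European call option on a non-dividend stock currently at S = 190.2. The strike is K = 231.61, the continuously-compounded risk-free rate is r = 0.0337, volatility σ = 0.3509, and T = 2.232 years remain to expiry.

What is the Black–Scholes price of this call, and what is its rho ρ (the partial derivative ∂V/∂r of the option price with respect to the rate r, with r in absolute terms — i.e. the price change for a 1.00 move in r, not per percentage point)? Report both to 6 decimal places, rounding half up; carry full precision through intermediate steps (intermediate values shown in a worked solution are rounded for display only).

σ√T = 0.3509·√2.232 = 0.524240
d₁ = (ln(S/K) + (r+σ²/2)T) / (σ√T) = (ln(190.2/231.61) + (0.0337+0.3509²/2)·2.232) / 0.524240 = (-0.196979 + 0.212632) / 0.524240 = 0.029860
d₂ = d₁ − σ√T = 0.029860 − 0.524240 = -0.494381
e^{−rT} = e^{−0.0337·2.232} = 0.927541
N(d₁) = 0.511910,  N(d₂) = 0.310519
Call price V = S·N(d₁) − K·e^{−rT}·N(d₂) = 97.365375 − 66.708021 = 30.657354
ρ = K·T·e^{−rT}·N(d₂) = 148.892303

price = 30.657354
ρ = 148.892303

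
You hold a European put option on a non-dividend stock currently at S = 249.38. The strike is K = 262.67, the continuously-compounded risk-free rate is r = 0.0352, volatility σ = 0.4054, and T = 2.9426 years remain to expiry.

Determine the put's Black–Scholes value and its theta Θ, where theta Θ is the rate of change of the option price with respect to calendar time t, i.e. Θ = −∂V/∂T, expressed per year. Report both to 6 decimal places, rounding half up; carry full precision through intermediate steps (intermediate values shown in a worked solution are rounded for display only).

price = 60.007265
Θ = -5.688263

σ√T = 0.4054·√2.9426 = 0.695423
d₁ = (ln(S/K) + (r+σ²/2)T) / (σ√T) = (ln(249.38/262.67) + (0.0352+0.4054²/2)·2.9426) / 0.695423 = (-0.051921 + 0.345386) / 0.695423 = 0.421996
d₂ = d₁ − σ√T = 0.421996 − 0.695423 = -0.273428
e^{−rT} = e^{−0.0352·2.9426} = 0.901604
N(−d₁) = 0.336514,  N(−d₂) = 0.607738
Put price V = K·e^{−rT}·N(−d₂) − S·N(−d₁) = 143.927138 − 83.919873 = 60.007265
φ(d₁) = (1/√(2π))·e^{−d₁²/2} = 0.364956
Θ = −S·φ(d₁)·σ/(2√T) + r·K·e^{−rT}·N(−d₂) = −10.754498 + 5.066235 = -5.688263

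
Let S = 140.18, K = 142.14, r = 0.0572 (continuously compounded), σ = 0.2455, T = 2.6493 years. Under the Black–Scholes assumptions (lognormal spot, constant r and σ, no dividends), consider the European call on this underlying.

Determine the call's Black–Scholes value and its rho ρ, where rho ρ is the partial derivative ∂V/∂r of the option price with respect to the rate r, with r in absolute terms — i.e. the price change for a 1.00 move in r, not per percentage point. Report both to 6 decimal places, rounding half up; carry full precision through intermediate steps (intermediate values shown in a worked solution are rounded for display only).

price = 30.987047
ρ = 180.425220

σ√T = 0.2455·√2.6493 = 0.399592
d₁ = (ln(S/K) + (r+σ²/2)T) / (σ√T) = (ln(140.18/142.14) + (0.0572+0.2455²/2)·2.6493) / 0.399592 = (-0.013885 + 0.231377) / 0.399592 = 0.544284
d₂ = d₁ − σ√T = 0.544284 − 0.399592 = 0.144692
e^{−rT} = e^{−0.0572·2.6493} = 0.859384
N(d₁) = 0.706877,  N(d₂) = 0.557523
Call price V = S·N(d₁) − K·e^{−rT}·N(d₂) = 99.090026 − 68.102978 = 30.987047
ρ = K·T·e^{−rT}·N(d₂) = 180.425220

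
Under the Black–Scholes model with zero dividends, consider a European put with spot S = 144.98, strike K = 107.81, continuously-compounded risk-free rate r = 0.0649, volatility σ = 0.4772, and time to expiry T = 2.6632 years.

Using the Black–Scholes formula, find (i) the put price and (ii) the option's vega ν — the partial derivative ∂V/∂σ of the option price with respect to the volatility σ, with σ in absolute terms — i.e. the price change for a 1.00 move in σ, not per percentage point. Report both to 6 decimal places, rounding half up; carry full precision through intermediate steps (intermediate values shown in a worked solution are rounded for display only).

price = 14.407419
ν = 57.724452

σ√T = 0.4772·√2.6632 = 0.778758
d₁ = (ln(S/K) + (r+σ²/2)T) / (σ√T) = (ln(144.98/107.81) + (0.0649+0.4772²/2)·2.6632) / 0.778758 = (0.296225 + 0.476073) / 0.778758 = 0.991706
d₂ = d₁ − σ√T = 0.991706 − 0.778758 = 0.212949
e^{−rT} = e^{−0.0649·2.6632} = 0.841271
N(−d₁) = 0.160670,  N(−d₂) = 0.415684
Put price V = K·e^{−rT}·N(−d₂) − S·N(−d₁) = 37.701418 − 23.293999 = 14.407419
φ(d₁) = (1/√(2π))·e^{−d₁²/2} = 0.243978
ν = S·φ(d₁)·√T = 57.724452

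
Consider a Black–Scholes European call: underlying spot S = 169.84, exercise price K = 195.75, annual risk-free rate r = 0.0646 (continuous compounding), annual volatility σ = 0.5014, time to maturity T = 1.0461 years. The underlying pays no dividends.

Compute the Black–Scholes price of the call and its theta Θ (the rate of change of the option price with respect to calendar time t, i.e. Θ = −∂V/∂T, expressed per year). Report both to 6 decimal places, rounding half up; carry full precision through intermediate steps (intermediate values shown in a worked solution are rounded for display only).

price = 29.505021
Θ = -20.571510

σ√T = 0.5014·√1.0461 = 0.512827
d₁ = (ln(S/K) + (r+σ²/2)T) / (σ√T) = (ln(169.84/195.75) + (0.0646+0.5014²/2)·1.0461) / 0.512827 = (-0.141982 + 0.199074) / 0.512827 = 0.111329
d₂ = d₁ − σ√T = 0.111329 − 0.512827 = -0.401498
e^{−rT} = e^{−0.0646·1.0461} = 0.934655
N(d₁) = 0.544322,  N(d₂) = 0.344027
Call price V = S·N(d₁) − K·e^{−rT}·N(d₂) = 92.447670 − 62.942649 = 29.505021
φ(d₁) = (1/√(2π))·e^{−d₁²/2} = 0.396478
Θ = −S·φ(d₁)·σ/(2√T) − r·K·e^{−rT}·N(d₂) = −16.505415 − 4.066095 = -20.571510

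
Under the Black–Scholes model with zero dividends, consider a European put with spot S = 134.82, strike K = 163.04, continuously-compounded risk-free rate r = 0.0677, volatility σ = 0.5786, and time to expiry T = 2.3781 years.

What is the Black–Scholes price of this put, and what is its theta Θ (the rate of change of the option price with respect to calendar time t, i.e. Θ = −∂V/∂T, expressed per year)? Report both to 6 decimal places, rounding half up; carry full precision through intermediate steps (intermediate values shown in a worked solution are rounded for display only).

σ√T = 0.5786·√2.3781 = 0.892264
d₁ = (ln(S/K) + (r+σ²/2)T) / (σ√T) = (ln(134.82/163.04) + (0.0677+0.5786²/2)·2.3781) / 0.892264 = (-0.190055 + 0.559065) / 0.892264 = 0.413566
d₂ = d₁ − σ√T = 0.413566 − 0.892264 = -0.478698
e^{−rT} = e^{−0.0677·2.3781} = 0.851294
N(−d₁) = 0.339596,  N(−d₂) = 0.683923
Put price V = K·e^{−rT}·N(−d₂) − S·N(−d₁) = 94.925160 − 45.784335 = 49.140825
φ(d₁) = (1/√(2π))·e^{−d₁²/2} = 0.366243
Θ = −S·φ(d₁)·σ/(2√T) + r·K·e^{−rT}·N(−d₂) = −9.263127 + 6.426433 = -2.836693

price = 49.140825
Θ = -2.836693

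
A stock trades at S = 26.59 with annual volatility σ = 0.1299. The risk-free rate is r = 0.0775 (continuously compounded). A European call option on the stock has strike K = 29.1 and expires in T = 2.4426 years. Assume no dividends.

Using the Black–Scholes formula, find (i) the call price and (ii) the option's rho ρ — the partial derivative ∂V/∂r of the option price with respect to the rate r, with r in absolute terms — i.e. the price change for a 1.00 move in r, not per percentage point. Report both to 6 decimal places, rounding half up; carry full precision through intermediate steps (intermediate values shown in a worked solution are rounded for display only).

σ√T = 0.1299·√2.4426 = 0.203018
d₁ = (ln(S/K) + (r+σ²/2)T) / (σ√T) = (ln(26.59/29.1) + (0.0775+0.1299²/2)·2.4426) / 0.203018 = (-0.090203 + 0.209910) / 0.203018 = 0.589635
d₂ = d₁ − σ√T = 0.589635 − 0.203018 = 0.386617
e^{−rT} = e^{−0.0775·2.4426} = 0.827537
N(d₁) = 0.722282,  N(d₂) = 0.650480
Call price V = S·N(d₁) − K·e^{−rT}·N(d₂) = 19.205488 − 15.664421 = 3.541066
ρ = K·T·e^{−rT}·N(d₂) = 38.261916

price = 3.541066
ρ = 38.261916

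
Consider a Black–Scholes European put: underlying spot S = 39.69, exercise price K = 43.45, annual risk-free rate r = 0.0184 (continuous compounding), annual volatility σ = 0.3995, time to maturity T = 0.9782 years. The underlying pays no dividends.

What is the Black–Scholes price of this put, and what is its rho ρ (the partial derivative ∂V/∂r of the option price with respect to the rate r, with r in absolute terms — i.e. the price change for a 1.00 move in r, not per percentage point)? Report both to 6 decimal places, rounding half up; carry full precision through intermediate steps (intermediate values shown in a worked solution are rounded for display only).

σ√T = 0.3995·√0.9782 = 0.395121
d₁ = (ln(S/K) + (r+σ²/2)T) / (σ√T) = (ln(39.69/43.45) + (0.0184+0.3995²/2)·0.9782) / 0.395121 = (-0.090512 + 0.096059) / 0.395121 = 0.014041
d₂ = d₁ − σ√T = 0.014041 − 0.395121 = -0.381081
e^{−rT} = e^{−0.0184·0.9782} = 0.982162
N(−d₁) = 0.494399,  N(−d₂) = 0.648428
Put price V = K·e^{−rT}·N(−d₂) − S·N(−d₁) = 27.671644 − 19.622687 = 8.048957
ρ = −K·T·e^{−rT}·N(−d₂) = -27.068402

price = 8.048957
ρ = -27.068402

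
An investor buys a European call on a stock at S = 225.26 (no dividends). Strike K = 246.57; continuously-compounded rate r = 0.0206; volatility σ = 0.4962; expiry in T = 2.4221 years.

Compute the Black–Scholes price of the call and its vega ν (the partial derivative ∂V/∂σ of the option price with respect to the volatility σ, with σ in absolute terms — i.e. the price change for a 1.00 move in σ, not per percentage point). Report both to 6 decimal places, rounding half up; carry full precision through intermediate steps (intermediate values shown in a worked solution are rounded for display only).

price = 64.546365
ν = 132.285505

σ√T = 0.4962·√2.4221 = 0.772241
d₁ = (ln(S/K) + (r+σ²/2)T) / (σ√T) = (ln(225.26/246.57) + (0.0206+0.4962²/2)·2.4221) / 0.772241 = (-0.090391 + 0.348073) / 0.772241 = 0.333682
d₂ = d₁ − σ√T = 0.333682 − 0.772241 = -0.438559
e^{−rT} = e^{−0.0206·2.4221} = 0.951329
N(d₁) = 0.630690,  N(d₂) = 0.330490
Call price V = S·N(d₁) − K·e^{−rT}·N(d₂) = 142.069253 − 77.522887 = 64.546365
φ(d₁) = (1/√(2π))·e^{−d₁²/2} = 0.377339
ν = S·φ(d₁)·√T = 132.285505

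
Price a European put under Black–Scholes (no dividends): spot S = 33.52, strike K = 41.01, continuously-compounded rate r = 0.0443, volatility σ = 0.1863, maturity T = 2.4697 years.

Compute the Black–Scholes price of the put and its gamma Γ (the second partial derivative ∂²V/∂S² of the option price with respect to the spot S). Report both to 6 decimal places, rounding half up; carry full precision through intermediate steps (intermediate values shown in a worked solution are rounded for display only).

price = 5.909528
Γ = 0.040076

σ√T = 0.1863·√2.4697 = 0.292776
d₁ = (ln(S/K) + (r+σ²/2)T) / (σ√T) = (ln(33.52/41.01) + (0.0443+0.1863²/2)·2.4697) / 0.292776 = (-0.201674 + 0.152267) / 0.292776 = -0.168754
d₂ = d₁ − σ√T = -0.168754 − 0.292776 = -0.461530
e^{−rT} = e^{−0.0443·2.4697} = 0.896365
N(−d₁) = 0.567005,  N(−d₂) = 0.677791
Put price V = K·e^{−rT}·N(−d₂) − S·N(−d₁) = 24.915538 − 19.006010 = 5.909528
φ(d₁) = (1/√(2π))·e^{−d₁²/2} = 0.393302
Γ = φ(d₁) / (S·σ·√T) = 0.040076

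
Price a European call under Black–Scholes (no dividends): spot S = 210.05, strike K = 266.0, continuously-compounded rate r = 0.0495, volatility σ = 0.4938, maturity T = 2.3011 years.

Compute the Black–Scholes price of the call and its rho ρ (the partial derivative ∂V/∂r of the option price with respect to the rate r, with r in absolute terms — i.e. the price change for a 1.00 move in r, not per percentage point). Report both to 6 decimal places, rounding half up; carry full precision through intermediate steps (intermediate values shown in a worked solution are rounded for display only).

σ√T = 0.4938·√2.3011 = 0.749064
d₁ = (ln(S/K) + (r+σ²/2)T) / (σ√T) = (ln(210.05/266.0) + (0.0495+0.4938²/2)·2.3011) / 0.749064 = (-0.236151 + 0.394453) / 0.749064 = 0.211333
d₂ = d₁ − σ√T = 0.211333 − 0.749064 = -0.537731
e^{−rT} = e^{−0.0495·2.3011} = 0.892343
N(d₁) = 0.583686,  N(d₂) = 0.295382
Call price V = S·N(d₁) − K·e^{−rT}·N(d₂) = 122.603320 − 70.112729 = 52.490591
ρ = K·T·e^{−rT}·N(d₂) = 161.336400

price = 52.490591
ρ = 161.336400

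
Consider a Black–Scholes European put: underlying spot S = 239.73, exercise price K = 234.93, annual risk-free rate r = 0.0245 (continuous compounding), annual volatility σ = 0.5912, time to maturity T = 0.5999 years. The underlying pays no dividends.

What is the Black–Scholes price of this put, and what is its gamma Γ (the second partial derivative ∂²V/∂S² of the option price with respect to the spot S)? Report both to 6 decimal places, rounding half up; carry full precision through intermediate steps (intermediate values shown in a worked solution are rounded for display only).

price = 38.676614
Γ = 0.003469

σ√T = 0.5912·√0.5999 = 0.457903
d₁ = (ln(S/K) + (r+σ²/2)T) / (σ√T) = (ln(239.73/234.93) + (0.0245+0.5912²/2)·0.5999) / 0.457903 = (0.020226 + 0.119535) / 0.457903 = 0.305219
d₂ = d₁ − σ√T = 0.305219 − 0.457903 = -0.152684
e^{−rT} = e^{−0.0245·0.5999} = 0.985410
N(−d₁) = 0.380100,  N(−d₂) = 0.560676
Put price V = K·e^{−rT}·N(−d₂) − S·N(−d₁) = 129.797873 − 91.121260 = 38.676614
φ(d₁) = (1/√(2π))·e^{−d₁²/2} = 0.380786
Γ = φ(d₁) / (S·σ·√T) = 0.003469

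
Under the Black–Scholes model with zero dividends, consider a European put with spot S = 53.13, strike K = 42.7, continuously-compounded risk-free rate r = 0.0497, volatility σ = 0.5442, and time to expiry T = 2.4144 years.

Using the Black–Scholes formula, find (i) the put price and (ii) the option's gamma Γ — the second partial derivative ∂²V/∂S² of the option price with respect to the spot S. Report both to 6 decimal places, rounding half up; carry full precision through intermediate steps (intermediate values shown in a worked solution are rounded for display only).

σ√T = 0.5442·√2.4144 = 0.845596
d₁ = (ln(S/K) + (r+σ²/2)T) / (σ√T) = (ln(53.13/42.7) + (0.0497+0.5442²/2)·2.4144) / 0.845596 = (0.218543 + 0.477512) / 0.845596 = 0.823153
d₂ = d₁ − σ√T = 0.823153 − 0.845596 = -0.022444
e^{−rT} = e^{−0.0497·2.4144} = 0.886924
N(−d₁) = 0.205211,  N(−d₂) = 0.508953
Put price V = K·e^{−rT}·N(−d₂) − S·N(−d₁) = 19.274895 − 10.902835 = 8.372060
φ(d₁) = (1/√(2π))·e^{−d₁²/2} = 0.284299
Γ = φ(d₁) / (S·σ·√T) = 0.006328

price = 8.372060
Γ = 0.006328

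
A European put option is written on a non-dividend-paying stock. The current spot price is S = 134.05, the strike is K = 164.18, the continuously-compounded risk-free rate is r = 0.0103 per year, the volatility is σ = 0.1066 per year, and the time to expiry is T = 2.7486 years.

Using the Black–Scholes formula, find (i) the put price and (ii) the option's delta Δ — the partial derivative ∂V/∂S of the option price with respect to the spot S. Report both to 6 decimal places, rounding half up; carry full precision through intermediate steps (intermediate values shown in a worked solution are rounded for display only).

price = 27.749101
Δ = -0.815586

σ√T = 0.1066·√2.7486 = 0.176731
d₁ = (ln(S/K) + (r+σ²/2)T) / (σ√T) = (ln(134.05/164.18) + (0.0103+0.1066²/2)·2.7486) / 0.176731 = (-0.202751 + 0.043928) / 0.176731 = -0.898670
d₂ = d₁ − σ√T = -0.898670 − 0.176731 = -1.075401
e^{−rT} = e^{−0.0103·2.7486} = 0.972086
N(−d₁) = 0.815586,  N(−d₂) = 0.858902
Put price V = K·e^{−rT}·N(−d₂) − S·N(−d₁) = 137.078386 − 109.329286 = 27.749101
Δ = −N(−d₁) = -0.815586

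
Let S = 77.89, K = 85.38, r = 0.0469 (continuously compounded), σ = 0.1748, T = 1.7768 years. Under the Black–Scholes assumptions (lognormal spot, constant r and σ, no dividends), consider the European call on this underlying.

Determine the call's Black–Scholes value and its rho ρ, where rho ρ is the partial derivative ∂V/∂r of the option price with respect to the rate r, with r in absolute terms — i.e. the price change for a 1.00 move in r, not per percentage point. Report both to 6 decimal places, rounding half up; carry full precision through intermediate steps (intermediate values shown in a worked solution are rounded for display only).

price = 6.927689
ρ = 61.305896

σ√T = 0.1748·√1.7768 = 0.233003
d₁ = (ln(S/K) + (r+σ²/2)T) / (σ√T) = (ln(77.89/85.38) + (0.0469+0.1748²/2)·1.7768) / 0.233003 = (-0.091814 + 0.110477) / 0.233003 = 0.080097
d₂ = d₁ − σ√T = 0.080097 − 0.233003 = -0.152906
e^{−rT} = e^{−0.0469·1.7768} = 0.920046
N(d₁) = 0.531920,  N(d₂) = 0.439236
Call price V = S·N(d₁) − K·e^{−rT}·N(d₂) = 41.431232 − 34.503543 = 6.927689
ρ = K·T·e^{−rT}·N(d₂) = 61.305896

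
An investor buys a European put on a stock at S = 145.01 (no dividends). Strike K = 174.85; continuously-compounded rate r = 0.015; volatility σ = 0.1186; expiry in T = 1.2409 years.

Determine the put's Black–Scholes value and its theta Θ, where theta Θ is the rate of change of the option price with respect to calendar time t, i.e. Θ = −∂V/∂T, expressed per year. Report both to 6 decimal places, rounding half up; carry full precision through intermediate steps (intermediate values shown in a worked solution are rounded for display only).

σ√T = 0.1186·√1.2409 = 0.132115
d₁ = (ln(S/K) + (r+σ²/2)T) / (σ√T) = (ln(145.01/174.85) + (0.015+0.1186²/2)·1.2409) / 0.132115 = (-0.187126 + 0.027341) / 0.132115 = -1.209436
d₂ = d₁ − σ√T = -1.209436 − 0.132115 = -1.341552
e^{−rT} = e^{−0.015·1.2409} = 0.981559
N(−d₁) = 0.886752,  N(−d₂) = 0.910129
Put price V = K·e^{−rT}·N(−d₂) − S·N(−d₁) = 156.201424 − 128.587962 = 27.613462
φ(d₁) = (1/√(2π))·e^{−d₁²/2} = 0.191991
Θ = −S·φ(d₁)·σ/(2√T) + r·K·e^{−rT}·N(−d₂) = −1.482058 + 2.343021 = 0.860963

price = 27.613462
Θ = 0.860963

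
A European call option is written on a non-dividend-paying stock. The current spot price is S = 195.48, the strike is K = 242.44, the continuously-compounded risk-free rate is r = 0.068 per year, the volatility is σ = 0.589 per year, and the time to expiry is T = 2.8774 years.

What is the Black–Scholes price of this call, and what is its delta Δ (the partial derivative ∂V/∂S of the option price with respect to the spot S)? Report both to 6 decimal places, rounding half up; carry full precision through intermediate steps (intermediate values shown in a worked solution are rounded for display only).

σ√T = 0.589·√2.8774 = 0.999115
d₁ = (ln(S/K) + (r+σ²/2)T) / (σ√T) = (ln(195.48/242.44) + (0.068+0.589²/2)·2.8774) / 0.999115 = (-0.215296 + 0.694778) / 0.999115 = 0.479907
d₂ = d₁ − σ√T = 0.479907 − 0.999115 = -0.519208
e^{−rT} = e^{−0.068·2.8774} = 0.822289
N(d₁) = 0.684353,  N(d₂) = 0.301808
Call price V = S·N(d₁) − K·e^{−rT}·N(d₂) = 133.777374 − 60.167152 = 73.610222
Δ = N(d₁) = 0.684353

price = 73.610222
Δ = 0.684353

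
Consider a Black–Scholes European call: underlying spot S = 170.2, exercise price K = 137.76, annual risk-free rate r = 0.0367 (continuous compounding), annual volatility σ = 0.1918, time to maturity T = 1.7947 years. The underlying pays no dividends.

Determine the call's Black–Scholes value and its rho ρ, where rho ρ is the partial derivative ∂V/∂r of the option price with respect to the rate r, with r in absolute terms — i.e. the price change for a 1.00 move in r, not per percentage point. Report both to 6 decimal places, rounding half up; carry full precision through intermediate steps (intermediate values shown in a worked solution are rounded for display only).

σ√T = 0.1918·√1.7947 = 0.256948
d₁ = (ln(S/K) + (r+σ²/2)T) / (σ√T) = (ln(170.2/137.76) + (0.0367+0.1918²/2)·1.7947) / 0.256948 = (0.211461 + 0.098877) / 0.256948 = 1.207786
d₂ = d₁ − σ√T = 1.207786 − 0.256948 = 0.950838
e^{−rT} = e^{−0.0367·1.7947} = 0.936257
N(d₁) = 0.886435,  N(d₂) = 0.829157
Call price V = S·N(d₁) − K·e^{−rT}·N(d₂) = 150.871273 − 106.943596 = 43.927677
ρ = K·T·e^{−rT}·N(d₂) = 191.931671

price = 43.927677
ρ = 191.931671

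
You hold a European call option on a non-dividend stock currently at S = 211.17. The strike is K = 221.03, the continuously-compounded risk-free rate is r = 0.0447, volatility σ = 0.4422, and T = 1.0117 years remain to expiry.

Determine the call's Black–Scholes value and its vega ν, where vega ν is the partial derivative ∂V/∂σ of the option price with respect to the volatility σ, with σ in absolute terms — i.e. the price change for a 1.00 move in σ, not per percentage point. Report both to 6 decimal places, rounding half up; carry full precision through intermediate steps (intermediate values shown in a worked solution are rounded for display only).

σ√T = 0.4422·√1.0117 = 0.444779
d₁ = (ln(S/K) + (r+σ²/2)T) / (σ√T) = (ln(211.17/221.03) + (0.0447+0.4422²/2)·1.0117) / 0.444779 = (-0.045635 + 0.144137) / 0.444779 = 0.221463
d₂ = d₁ − σ√T = 0.221463 − 0.444779 = -0.223316
e^{−rT} = e^{−0.0447·1.0117} = 0.955784
N(d₁) = 0.587634,  N(d₂) = 0.411645
Call price V = S·N(d₁) − K·e^{−rT}·N(d₂) = 124.090717 − 86.962858 = 37.127859
φ(d₁) = (1/√(2π))·e^{−d₁²/2} = 0.389278
ν = S·φ(d₁)·√T = 82.683327

price = 37.127859
ν = 82.683327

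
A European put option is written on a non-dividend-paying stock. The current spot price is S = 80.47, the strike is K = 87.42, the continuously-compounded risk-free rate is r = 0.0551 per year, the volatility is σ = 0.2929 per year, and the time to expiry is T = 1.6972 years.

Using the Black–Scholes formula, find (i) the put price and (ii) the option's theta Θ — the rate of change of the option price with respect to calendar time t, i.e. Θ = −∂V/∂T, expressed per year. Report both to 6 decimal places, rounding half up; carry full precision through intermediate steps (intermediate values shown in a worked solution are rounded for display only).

price = 11.688679
Θ = -1.046414

σ√T = 0.2929·√1.6972 = 0.381580
d₁ = (ln(S/K) + (r+σ²/2)T) / (σ√T) = (ln(80.47/87.42) + (0.0551+0.2929²/2)·1.6972) / 0.381580 = (-0.082840 + 0.166317) / 0.381580 = 0.218769
d₂ = d₁ − σ√T = 0.218769 − 0.381580 = -0.162812
e^{−rT} = e^{−0.0551·1.6972} = 0.910724
N(−d₁) = 0.413415,  N(−d₂) = 0.564667
Put price V = K·e^{−rT}·N(−d₂) − S·N(−d₁) = 44.956194 − 33.267514 = 11.688679
φ(d₁) = (1/√(2π))·e^{−d₁²/2} = 0.389509
Θ = −S·φ(d₁)·σ/(2√T) + r·K·e^{−rT}·N(−d₂) = −3.523500 + 2.477086 = -1.046414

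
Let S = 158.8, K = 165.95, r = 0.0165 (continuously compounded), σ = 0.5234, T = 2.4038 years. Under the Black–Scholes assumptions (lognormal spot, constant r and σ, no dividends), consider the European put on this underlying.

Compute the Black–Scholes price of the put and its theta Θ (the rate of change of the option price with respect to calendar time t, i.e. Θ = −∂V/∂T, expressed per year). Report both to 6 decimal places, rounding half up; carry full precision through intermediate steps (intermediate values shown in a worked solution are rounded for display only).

σ√T = 0.5234·√2.4038 = 0.811489
d₁ = (ln(S/K) + (r+σ²/2)T) / (σ√T) = (ln(158.8/165.95) + (0.0165+0.5234²/2)·2.4038) / 0.811489 = (-0.044041 + 0.368920) / 0.811489 = 0.400349
d₂ = d₁ − σ√T = 0.400349 − 0.811489 = -0.411140
e^{−rT} = e^{−0.0165·2.4038} = 0.961114
N(−d₁) = 0.344450,  N(−d₂) = 0.659515
Put price V = K·e^{−rT}·N(−d₂) − S·N(−d₁) = 105.190545 − 54.698598 = 50.491947
φ(d₁) = (1/√(2π))·e^{−d₁²/2} = 0.368219
Θ = −S·φ(d₁)·σ/(2√T) + r·K·e^{−rT}·N(−d₂) = −9.869857 + 1.735644 = -8.134213

price = 50.491947
Θ = -8.134213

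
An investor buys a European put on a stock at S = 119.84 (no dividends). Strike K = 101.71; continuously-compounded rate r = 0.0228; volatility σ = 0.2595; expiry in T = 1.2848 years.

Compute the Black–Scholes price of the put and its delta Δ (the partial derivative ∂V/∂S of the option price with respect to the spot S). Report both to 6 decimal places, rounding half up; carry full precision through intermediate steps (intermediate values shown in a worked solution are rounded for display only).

price = 4.883307
Δ = -0.210605

σ√T = 0.2595·√1.2848 = 0.294141
d₁ = (ln(S/K) + (r+σ²/2)T) / (σ√T) = (ln(119.84/101.71) + (0.0228+0.2595²/2)·1.2848) / 0.294141 = (0.164032 + 0.072553) / 0.294141 = 0.804325
d₂ = d₁ − σ√T = 0.804325 − 0.294141 = 0.510184
e^{−rT} = e^{−0.0228·1.2848} = 0.971131
N(−d₁) = 0.210605,  N(−d₂) = 0.304961
Put price V = K·e^{−rT}·N(−d₂) − S·N(−d₁) = 30.122170 − 25.238863 = 4.883307
Δ = −N(−d₁) = -0.210605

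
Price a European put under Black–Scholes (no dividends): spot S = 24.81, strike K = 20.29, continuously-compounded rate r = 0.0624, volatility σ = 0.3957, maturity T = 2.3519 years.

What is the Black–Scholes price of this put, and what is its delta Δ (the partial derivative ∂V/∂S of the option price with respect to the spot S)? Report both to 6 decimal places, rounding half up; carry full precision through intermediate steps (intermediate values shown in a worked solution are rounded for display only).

σ√T = 0.3957·√2.3519 = 0.606842
d₁ = (ln(S/K) + (r+σ²/2)T) / (σ√T) = (ln(24.81/20.29) + (0.0624+0.3957²/2)·2.3519) / 0.606842 = (0.201119 + 0.330887) / 0.606842 = 0.876679
d₂ = d₁ − σ√T = 0.876679 − 0.606842 = 0.269838
e^{−rT} = e^{−0.0624·2.3519} = 0.863502
N(−d₁) = 0.190330,  N(−d₂) = 0.393643
Put price V = K·e^{−rT}·N(−d₂) − S·N(−d₁) = 6.896801 − 4.722097 = 2.174704
Δ = −N(−d₁) = -0.190330

price = 2.174704
Δ = -0.190330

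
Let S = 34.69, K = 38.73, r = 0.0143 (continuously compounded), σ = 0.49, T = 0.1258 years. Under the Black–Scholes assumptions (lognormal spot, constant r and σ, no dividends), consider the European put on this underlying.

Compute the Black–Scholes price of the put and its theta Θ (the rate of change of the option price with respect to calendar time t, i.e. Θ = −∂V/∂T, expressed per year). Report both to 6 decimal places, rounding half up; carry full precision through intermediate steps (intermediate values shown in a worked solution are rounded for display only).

price = 5.001335
Θ = -7.856840

σ√T = 0.49·√0.1258 = 0.173795
d₁ = (ln(S/K) + (r+σ²/2)T) / (σ√T) = (ln(34.69/38.73) + (0.0143+0.49²/2)·0.1258) / 0.173795 = (-0.110163 + 0.016901) / 0.173795 = -0.536621
d₂ = d₁ − σ√T = -0.536621 − 0.173795 = -0.710415
e^{−rT} = e^{−0.0143·0.1258} = 0.998203
N(−d₁) = 0.704235,  N(−d₂) = 0.761277
Put price V = K·e^{−rT}·N(−d₂) − S·N(−d₁) = 29.431253 − 24.429918 = 5.001335
φ(d₁) = (1/√(2π))·e^{−d₁²/2} = 0.345446
Θ = −S·φ(d₁)·σ/(2√T) + r·K·e^{−rT}·N(−d₂) = −8.277707 + 0.420867 = -7.856840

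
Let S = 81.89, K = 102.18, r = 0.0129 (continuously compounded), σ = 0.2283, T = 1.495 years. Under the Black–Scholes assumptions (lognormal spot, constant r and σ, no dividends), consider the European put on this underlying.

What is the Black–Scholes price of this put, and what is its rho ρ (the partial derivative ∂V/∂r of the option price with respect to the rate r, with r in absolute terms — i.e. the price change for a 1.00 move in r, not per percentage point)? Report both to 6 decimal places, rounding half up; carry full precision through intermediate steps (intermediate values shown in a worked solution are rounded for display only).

price = 21.788323
ρ = -120.781502

σ√T = 0.2283·√1.495 = 0.279143
d₁ = (ln(S/K) + (r+σ²/2)T) / (σ√T) = (ln(81.89/102.18) + (0.0129+0.2283²/2)·1.495) / 0.279143 = (-0.221359 + 0.058246) / 0.279143 = -0.584336
d₂ = d₁ − σ√T = -0.584336 − 0.279143 = -0.863479
e^{−rT} = e^{−0.0129·1.495} = 0.980899
N(−d₁) = 0.720503,  N(−d₂) = 0.806063
Put price V = K·e^{−rT}·N(−d₂) − S·N(−d₁) = 80.790302 − 59.001979 = 21.788323
ρ = −K·T·e^{−rT}·N(−d₂) = -120.781502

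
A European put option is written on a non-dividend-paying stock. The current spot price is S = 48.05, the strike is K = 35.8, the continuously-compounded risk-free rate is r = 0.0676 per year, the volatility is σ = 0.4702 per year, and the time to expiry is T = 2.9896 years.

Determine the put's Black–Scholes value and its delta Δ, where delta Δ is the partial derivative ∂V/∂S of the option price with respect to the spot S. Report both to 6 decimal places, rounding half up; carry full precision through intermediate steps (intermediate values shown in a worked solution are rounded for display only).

price = 4.833128
Δ = -0.154561

σ√T = 0.4702·√2.9896 = 0.812997
d₁ = (ln(S/K) + (r+σ²/2)T) / (σ√T) = (ln(48.05/35.8) + (0.0676+0.4702²/2)·2.9896) / 0.812997 = (0.294294 + 0.532579) / 0.812997 = 1.017068
d₂ = d₁ − σ√T = 1.017068 − 0.812997 = 0.204071
e^{−rT} = e^{−0.0676·2.9896} = 0.817016
N(−d₁) = 0.154561,  N(−d₂) = 0.419149
Put price V = K·e^{−rT}·N(−d₂) − S·N(−d₁) = 12.259763 − 7.426635 = 4.833128
Δ = −N(−d₁) = -0.154561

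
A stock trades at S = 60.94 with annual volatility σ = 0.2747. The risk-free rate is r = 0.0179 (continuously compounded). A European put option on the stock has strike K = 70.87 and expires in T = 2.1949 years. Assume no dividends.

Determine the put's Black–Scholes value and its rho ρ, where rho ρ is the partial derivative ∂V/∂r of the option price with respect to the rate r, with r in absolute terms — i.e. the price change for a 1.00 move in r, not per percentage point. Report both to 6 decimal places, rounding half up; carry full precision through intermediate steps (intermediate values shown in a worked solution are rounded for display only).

σ√T = 0.2747·√2.1949 = 0.406973
d₁ = (ln(S/K) + (r+σ²/2)T) / (σ√T) = (ln(60.94/70.87) + (0.0179+0.2747²/2)·2.1949) / 0.406973 = (-0.150957 + 0.122102) / 0.406973 = -0.070902
d₂ = d₁ − σ√T = -0.070902 − 0.406973 = -0.477875
e^{−rT} = e^{−0.0179·2.1949} = 0.961473
N(−d₁) = 0.528262,  N(−d₂) = 0.683630
Put price V = K·e^{−rT}·N(−d₂) − S·N(−d₁) = 46.582300 − 32.192283 = 14.390017
ρ = −K·T·e^{−rT}·N(−d₂) = -102.243491

price = 14.390017
ρ = -102.243491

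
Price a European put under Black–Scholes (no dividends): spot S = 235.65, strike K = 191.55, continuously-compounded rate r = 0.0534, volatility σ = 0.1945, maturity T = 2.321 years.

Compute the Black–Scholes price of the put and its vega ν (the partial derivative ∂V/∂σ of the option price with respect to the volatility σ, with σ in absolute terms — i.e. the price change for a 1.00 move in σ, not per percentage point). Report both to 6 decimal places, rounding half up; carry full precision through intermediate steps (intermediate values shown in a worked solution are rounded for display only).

σ√T = 0.1945·√2.321 = 0.296317
d₁ = (ln(S/K) + (r+σ²/2)T) / (σ√T) = (ln(235.65/191.55) + (0.0534+0.1945²/2)·2.321) / 0.296317 = (0.207199 + 0.167843) / 0.296317 = 1.265677
d₂ = d₁ − σ√T = 1.265677 − 0.296317 = 0.969360
e^{−rT} = e^{−0.0534·2.321} = 0.883432
N(−d₁) = 0.102814,  N(−d₂) = 0.166183
Put price V = K·e^{−rT}·N(−d₂) − S·N(−d₁) = 28.121684 − 24.228200 = 3.893484
φ(d₁) = (1/√(2π))·e^{−d₁²/2} = 0.179083
ν = S·φ(d₁)·√T = 64.292233

price = 3.893484
ν = 64.292233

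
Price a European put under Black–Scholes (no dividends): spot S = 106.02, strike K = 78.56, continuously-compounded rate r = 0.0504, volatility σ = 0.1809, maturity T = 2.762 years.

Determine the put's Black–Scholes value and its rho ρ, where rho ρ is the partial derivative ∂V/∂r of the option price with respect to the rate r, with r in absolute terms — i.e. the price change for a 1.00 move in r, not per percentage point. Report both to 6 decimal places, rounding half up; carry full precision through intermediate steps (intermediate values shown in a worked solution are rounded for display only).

σ√T = 0.1809·√2.762 = 0.300643
d₁ = (ln(S/K) + (r+σ²/2)T) / (σ√T) = (ln(106.02/78.56) + (0.0504+0.1809²/2)·2.762) / 0.300643 = (0.299765 + 0.184398) / 0.300643 = 1.610427
d₂ = d₁ − σ√T = 1.610427 − 0.300643 = 1.309785
e^{−rT} = e^{−0.0504·2.762} = 0.870050
N(−d₁) = 0.053652,  N(−d₂) = 0.095134
Put price V = K·e^{−rT}·N(−d₂) − S·N(−d₁) = 6.502540 − 5.688220 = 0.814320
ρ = −K·T·e^{−rT}·N(−d₂) = -17.960015

price = 0.814320
ρ = -17.960015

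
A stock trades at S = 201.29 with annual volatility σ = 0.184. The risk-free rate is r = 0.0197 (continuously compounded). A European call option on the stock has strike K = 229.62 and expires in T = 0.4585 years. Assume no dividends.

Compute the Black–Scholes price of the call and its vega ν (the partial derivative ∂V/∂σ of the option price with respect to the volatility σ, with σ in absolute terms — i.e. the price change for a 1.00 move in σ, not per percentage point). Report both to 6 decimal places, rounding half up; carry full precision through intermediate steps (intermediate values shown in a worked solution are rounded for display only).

price = 2.285626
ν = 35.544286

σ√T = 0.184·√0.4585 = 0.124591
d₁ = (ln(S/K) + (r+σ²/2)T) / (σ√T) = (ln(201.29/229.62) + (0.0197+0.184²/2)·0.4585) / 0.124591 = (-0.131679 + 0.016794) / 0.124591 = -0.922097
d₂ = d₁ − σ√T = -0.922097 − 0.124591 = -1.046688
e^{−rT} = e^{−0.0197·0.4585} = 0.991008
N(d₁) = 0.178239,  N(d₂) = 0.147622
Call price V = S·N(d₁) − K·e^{−rT}·N(d₂) = 35.877738 − 33.592112 = 2.285626
φ(d₁) = (1/√(2π))·e^{−d₁²/2} = 0.260782
ν = S·φ(d₁)·√T = 35.544286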